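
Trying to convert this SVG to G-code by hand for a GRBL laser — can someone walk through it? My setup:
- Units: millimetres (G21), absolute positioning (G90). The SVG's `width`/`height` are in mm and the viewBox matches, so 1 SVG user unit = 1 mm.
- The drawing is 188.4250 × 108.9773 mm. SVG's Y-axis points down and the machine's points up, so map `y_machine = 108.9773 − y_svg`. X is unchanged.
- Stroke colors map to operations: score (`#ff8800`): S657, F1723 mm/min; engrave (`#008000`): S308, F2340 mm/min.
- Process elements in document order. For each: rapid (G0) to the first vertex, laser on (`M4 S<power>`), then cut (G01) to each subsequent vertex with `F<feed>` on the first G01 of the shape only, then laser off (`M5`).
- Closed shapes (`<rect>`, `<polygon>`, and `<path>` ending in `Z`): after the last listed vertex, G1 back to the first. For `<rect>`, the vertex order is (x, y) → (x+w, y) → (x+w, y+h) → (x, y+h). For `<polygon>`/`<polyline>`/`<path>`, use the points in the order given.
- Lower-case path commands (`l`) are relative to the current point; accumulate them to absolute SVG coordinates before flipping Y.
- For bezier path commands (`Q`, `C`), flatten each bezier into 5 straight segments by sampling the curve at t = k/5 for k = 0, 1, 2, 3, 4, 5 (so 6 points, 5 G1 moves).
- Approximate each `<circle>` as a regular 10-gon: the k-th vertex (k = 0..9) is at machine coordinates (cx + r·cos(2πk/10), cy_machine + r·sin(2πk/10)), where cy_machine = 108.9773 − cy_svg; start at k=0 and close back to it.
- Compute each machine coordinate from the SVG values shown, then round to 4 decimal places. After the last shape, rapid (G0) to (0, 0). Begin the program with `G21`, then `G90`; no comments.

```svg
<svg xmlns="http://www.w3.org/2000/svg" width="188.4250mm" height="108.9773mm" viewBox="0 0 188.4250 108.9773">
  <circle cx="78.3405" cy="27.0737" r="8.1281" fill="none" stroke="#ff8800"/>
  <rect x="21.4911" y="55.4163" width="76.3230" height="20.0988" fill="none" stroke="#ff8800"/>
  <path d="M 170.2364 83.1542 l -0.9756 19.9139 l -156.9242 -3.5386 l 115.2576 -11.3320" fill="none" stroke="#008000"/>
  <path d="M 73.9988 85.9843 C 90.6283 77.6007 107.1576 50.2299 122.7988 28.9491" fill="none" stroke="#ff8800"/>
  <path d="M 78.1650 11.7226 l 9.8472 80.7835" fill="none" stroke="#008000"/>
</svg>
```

G21
G90
G0 X86.4686 Y81.9036
M4 S657
G01 X84.9163 Y86.6812 F1723
G01 X80.8522 Y89.6339
G01 X75.8288 Y89.6339
G01 X71.7647 Y86.6812
G01 X70.2124 Y81.9036
G01 X71.7647 Y77.1260
G01 X75.8288 Y74.1733
G01 X80.8522 Y74.1733
G01 X84.9163 Y77.1260
G01 X86.4686 Y81.9036
M5
G0 X21.4911 Y53.5610
M4 S657
G01 X97.8141 Y53.5610 F1723
G01 X97.8141 Y33.4622
G01 X21.4911 Y33.4622
G01 X21.4911 Y53.5610
M5
G0 X170.2364 Y25.8231
M4 S308
G01 X169.2608 Y5.9092 F2340
G01 X12.3366 Y9.4478
G01 X127.5942 Y20.7798
M5
G0 X73.9988 Y22.9930
M4 S657
G01 X83.9582 Y30.1010 F1723
G01 X93.8557 Y40.5622
G01 X103.6535 Y53.1730
G01 X113.3138 Y66.7295
G01 X122.7988 Y80.0282
M5
G0 X78.1650 Y97.2547
M4 S308
G01 X88.0122 Y16.4712 F2340
M5
G0 X0.0000 Y0.0000

viewBox `0 0 188.4250 108.9773` with mm width/height → 1 unit = 1 mm. Flip: y_m = 108.9773 − y_svg.

**Shape 1** — `<circle>` circle, stroke `#ff8800` → score (S657, F1723). Machine vertices: (86.4686,81.9036) → (84.9163,86.6812) → (80.8522,89.6339) → (75.8288,89.6339) → (71.7647,86.6812) → (70.2124,81.9036) → (71.7647,77.1260) → (75.8288,74.1733) → (80.8522,74.1733) → (84.9163,77.1260) → (86.4686,81.9036). Closed: final G1 returns to the first vertex.

**Shape 2** — `<rect>` rectangle, stroke `#ff8800` → score (S657, F1723). Machine vertices: (21.4911,53.5610) → (97.8141,53.5610) → (97.8141,33.4622) → (21.4911,33.4622) → (21.4911,53.5610). Closed: final G1 returns to the first vertex.

**Shape 3** — `<path>` open polyline, stroke `#008000` → engrave (S308, F2340). Machine vertices: (170.2364,25.8231) → (169.2608,5.9092) → (12.3366,9.4478) → (127.5942,20.7798). Open path.

**Shape 4** — `<path>` cubic bezier, stroke `#ff8800` → score (S657, F1723). Control points (SVG): P0=(73.9988,85.9843), P1=(90.6283,77.6007), P2=(107.1576,50.2299), P3=(122.7988,28.9491); sampled at t=k/5. Machine vertices: (73.9988,22.9930) → (83.9582,30.1010) → (93.8557,40.5622) → (103.6535,53.1730) → (113.3138,66.7295) → (122.7988,80.0282). Open path.

**Shape 5** — `<path>` line segment, stroke `#008000` → engrave (S308, F2340). Machine vertices: (78.1650,97.2547) → (88.0122,16.4712). Open path.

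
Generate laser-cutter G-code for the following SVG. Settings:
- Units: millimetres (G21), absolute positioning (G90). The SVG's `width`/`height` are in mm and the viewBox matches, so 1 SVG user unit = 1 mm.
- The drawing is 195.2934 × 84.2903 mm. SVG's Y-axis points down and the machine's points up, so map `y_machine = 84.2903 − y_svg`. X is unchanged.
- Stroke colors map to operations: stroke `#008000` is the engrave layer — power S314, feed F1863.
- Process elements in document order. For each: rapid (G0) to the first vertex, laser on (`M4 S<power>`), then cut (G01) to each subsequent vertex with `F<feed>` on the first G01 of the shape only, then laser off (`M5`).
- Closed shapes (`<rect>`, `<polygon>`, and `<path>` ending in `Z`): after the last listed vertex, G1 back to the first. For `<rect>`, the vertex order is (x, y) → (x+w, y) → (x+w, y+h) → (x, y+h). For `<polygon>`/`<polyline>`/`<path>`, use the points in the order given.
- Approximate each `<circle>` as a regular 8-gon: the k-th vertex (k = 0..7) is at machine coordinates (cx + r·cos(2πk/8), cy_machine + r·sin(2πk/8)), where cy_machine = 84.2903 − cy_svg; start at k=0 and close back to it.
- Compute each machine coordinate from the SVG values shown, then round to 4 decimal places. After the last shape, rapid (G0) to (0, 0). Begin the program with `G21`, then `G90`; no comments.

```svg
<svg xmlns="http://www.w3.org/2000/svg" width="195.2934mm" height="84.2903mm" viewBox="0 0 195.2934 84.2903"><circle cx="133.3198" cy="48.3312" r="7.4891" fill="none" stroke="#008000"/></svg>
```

G21
G90
G0 X140.8089 Y35.9591
M4 S314
G01 X138.6154 Y41.2547 F1863
G01 X133.3198 Y43.4482
G01 X128.0242 Y41.2547
G01 X125.8307 Y35.9591
G01 X128.0242 Y30.6635
G01 X133.3198 Y28.4700
G01 X138.6154 Y30.6635
G01 X140.8089 Y35.9591
M5
G0 X0.0000 Y0.0000

viewBox `0 0 195.2934 84.2903` with mm width/height → 1 unit = 1 mm. Flip: y_m = 84.2903 − y_svg.

**Shape 1** — `<circle>` circle, stroke `#008000` → engrave (S314, F1863). Machine vertices: (140.8089,35.9591) → (138.6154,41.2547) → (133.3198,43.4482) → (128.0242,41.2547) → (125.8307,35.9591) → (128.0242,30.6635) → (133.3198,28.4700) → (138.6154,30.6635) → (140.8089,35.9591). Closed: final G1 returns to the first vertex.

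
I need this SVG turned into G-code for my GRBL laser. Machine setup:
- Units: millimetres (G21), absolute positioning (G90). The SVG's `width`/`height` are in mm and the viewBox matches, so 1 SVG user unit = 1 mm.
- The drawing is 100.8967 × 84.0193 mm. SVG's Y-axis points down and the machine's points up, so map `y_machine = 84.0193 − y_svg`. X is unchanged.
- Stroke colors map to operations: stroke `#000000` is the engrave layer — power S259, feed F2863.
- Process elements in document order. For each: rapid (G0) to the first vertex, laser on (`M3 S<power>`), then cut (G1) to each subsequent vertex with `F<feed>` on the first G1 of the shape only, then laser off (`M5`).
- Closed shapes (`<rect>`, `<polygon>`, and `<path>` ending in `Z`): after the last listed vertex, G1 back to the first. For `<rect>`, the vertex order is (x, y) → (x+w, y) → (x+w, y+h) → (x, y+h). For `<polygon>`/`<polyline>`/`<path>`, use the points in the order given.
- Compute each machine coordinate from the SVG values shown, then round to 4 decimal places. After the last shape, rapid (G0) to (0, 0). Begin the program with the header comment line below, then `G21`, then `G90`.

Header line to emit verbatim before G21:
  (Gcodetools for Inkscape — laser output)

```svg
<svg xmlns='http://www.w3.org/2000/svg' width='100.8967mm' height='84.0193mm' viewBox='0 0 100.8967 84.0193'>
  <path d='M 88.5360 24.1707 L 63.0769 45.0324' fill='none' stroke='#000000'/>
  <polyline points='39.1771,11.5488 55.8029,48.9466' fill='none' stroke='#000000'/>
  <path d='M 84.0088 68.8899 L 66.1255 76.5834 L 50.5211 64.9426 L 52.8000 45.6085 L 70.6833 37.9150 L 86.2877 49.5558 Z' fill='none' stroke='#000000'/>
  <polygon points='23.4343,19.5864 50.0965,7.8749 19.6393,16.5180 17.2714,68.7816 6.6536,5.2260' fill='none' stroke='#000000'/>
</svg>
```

(Gcodetools for Inkscape — laser output)
G21
G90
G0 X88.5360 Y59.8486
M3 S259
G1 X63.0769 Y38.9869 F2863
M5
G0 X39.1771 Y72.4705
M3 S259
G1 X55.8029 Y35.0727 F2863
M5
G0 X84.0088 Y15.1294
M3 S259
G1 X66.1255 Y7.4359 F2863
G1 X50.5211 Y19.0767
G1 X52.8000 Y38.4108
G1 X70.6833 Y46.1043
G1 X86.2877 Y34.4635
G1 X84.0088 Y15.1294
M5
G0 X23.4343 Y64.4329
M3 S259
G1 X50.0965 Y76.1444 F2863
G1 X19.6393 Y67.5013
G1 X17.2714 Y15.2377
G1 X6.6536 Y78.7933
G1 X23.4343 Y64.4329
M5
G0 X0.0000 Y0.0000

viewBox `0 0 100.8967 84.0193` with mm width/height → 1 unit = 1 mm. Flip: y_m = 84.0193 − y_svg.

**Shape 1** — `<path>` line segment, stroke `#000000` → engrave (S259, F2863). Machine vertices: (88.5360,59.8486) → (63.0769,38.9869). Open path.

**Shape 2** — `<polyline>` line segment, stroke `#000000` → engrave (S259, F2863). Machine vertices: (39.1771,72.4705) → (55.8029,35.0727). Open path.

**Shape 3** — `<path>` regular polygon, stroke `#000000` → engrave (S259, F2863). Machine vertices: (84.0088,15.1294) → (66.1255,7.4359) → (50.5211,19.0767) → (52.8000,38.4108) → (70.6833,46.1043) → (86.2877,34.4635) → (84.0088,15.1294). Closed: final G1 returns to the first vertex.

**Shape 4** — `<polygon>` closed polygon, stroke `#000000` → engrave (S259, F2863). Machine vertices: (23.4343,64.4329) → (50.0965,76.1444) → (19.6393,67.5013) → (17.2714,15.2377) → (6.6536,78.7933) → (23.4343,64.4329). Closed: final G1 returns to the first vertex.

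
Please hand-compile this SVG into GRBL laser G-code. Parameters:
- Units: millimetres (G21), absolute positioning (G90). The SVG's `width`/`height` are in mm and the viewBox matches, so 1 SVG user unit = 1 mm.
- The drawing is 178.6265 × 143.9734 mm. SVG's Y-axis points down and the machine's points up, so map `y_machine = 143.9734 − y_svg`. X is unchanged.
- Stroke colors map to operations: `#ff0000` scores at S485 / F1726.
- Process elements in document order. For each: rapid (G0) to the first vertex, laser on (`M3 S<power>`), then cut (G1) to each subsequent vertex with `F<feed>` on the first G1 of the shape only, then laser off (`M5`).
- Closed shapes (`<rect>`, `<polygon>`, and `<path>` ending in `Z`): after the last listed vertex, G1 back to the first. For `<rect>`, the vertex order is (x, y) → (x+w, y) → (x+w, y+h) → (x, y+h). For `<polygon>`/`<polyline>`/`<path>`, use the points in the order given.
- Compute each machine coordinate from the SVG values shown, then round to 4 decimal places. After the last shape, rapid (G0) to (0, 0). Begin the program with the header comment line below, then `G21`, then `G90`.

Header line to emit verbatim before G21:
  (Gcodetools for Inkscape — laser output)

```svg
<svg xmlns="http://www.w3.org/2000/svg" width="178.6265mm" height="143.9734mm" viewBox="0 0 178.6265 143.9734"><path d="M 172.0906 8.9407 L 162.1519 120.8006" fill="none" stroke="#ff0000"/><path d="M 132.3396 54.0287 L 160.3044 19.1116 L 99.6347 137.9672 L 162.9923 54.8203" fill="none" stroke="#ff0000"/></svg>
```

(Gcodetools for Inkscape — laser output)
G21
G90
G0 X172.0906 Y135.0327
M3 S485
G1 X162.1519 Y23.1728 F1726
M5
G0 X132.3396 Y89.9447
M3 S485
G1 X160.3044 Y124.8618 F1726
G1 X99.6347 Y6.0062
G1 X162.9923 Y89.1531
M5
G0 X0.0000 Y0.0000

1 u = 1 mm; y_m = 143.9734 − y.

[1] `<path>` line segment, #ff0000→score S485 F1726: (172.0906,135.0327) → (162.1519,23.1728)

[2] `<path>` open polyline, #ff0000→score S485 F1726: (132.3396,89.9447) → (160.3044,124.8618) → (99.6347,6.0062) → (162.9923,89.1531)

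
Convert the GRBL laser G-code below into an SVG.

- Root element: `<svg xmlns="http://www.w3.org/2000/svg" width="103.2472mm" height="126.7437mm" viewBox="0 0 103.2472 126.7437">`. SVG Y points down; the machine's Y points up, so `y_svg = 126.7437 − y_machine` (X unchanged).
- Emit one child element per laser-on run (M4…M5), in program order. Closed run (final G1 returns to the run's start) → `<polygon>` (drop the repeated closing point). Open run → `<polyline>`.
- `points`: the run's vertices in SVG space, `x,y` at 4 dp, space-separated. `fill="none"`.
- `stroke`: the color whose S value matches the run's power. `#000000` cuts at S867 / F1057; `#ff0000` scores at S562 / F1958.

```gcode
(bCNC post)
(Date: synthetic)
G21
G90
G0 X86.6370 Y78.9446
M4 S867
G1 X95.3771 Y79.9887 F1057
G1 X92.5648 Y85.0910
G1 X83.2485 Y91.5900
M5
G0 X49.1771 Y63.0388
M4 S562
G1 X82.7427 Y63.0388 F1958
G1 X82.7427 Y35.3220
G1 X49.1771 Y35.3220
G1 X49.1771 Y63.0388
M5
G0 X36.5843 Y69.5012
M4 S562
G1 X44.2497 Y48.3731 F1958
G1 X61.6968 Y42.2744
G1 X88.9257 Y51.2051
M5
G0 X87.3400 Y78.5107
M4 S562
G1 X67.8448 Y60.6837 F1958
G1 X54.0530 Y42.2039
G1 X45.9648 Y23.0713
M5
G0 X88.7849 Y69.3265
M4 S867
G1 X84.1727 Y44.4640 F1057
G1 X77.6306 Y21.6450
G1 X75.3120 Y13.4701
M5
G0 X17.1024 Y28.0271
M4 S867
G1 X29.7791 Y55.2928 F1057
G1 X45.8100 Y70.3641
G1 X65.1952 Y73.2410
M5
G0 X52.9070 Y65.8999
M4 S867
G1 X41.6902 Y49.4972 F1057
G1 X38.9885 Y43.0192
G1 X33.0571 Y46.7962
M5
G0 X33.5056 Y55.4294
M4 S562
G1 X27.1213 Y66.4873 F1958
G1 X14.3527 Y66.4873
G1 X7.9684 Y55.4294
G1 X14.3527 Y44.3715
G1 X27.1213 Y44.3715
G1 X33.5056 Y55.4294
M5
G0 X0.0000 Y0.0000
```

Each laser-on run becomes one SVG element. Flip Y back into SVG space with y_svg = 126.7437 − y_machine.

Run 1: S867 ⇒ cut layer `#000000`. The run is open, so emit a `<polyline>` with points (Y-flipped): 86.6370,47.7991 95.3771,46.7550 92.5648,41.6527 83.2485,35.1537.

Run 2: S562 ⇒ score layer `#ff0000`. The run returns to its start, so emit a `<polygon>` with points (Y-flipped): 49.1771,63.7049 82.7427,63.7049 82.7427,91.4217 49.1771,91.4217.

Run 3: S562 ⇒ score layer `#ff0000`. The run is open, so emit a `<polyline>` with points (Y-flipped): 36.5843,57.2425 44.2497,78.3706 61.6968,84.4693 88.9257,75.5386.

Run 4: power S562 maps to stroke `#ff0000` (score). The run is open, so emit a `<polyline>` with points (Y-flipped): 87.3400,48.2330 67.8448,66.0600 54.0530,84.5398 45.9648,103.6724.

Run 5: S867 ⇒ cut layer `#000000`. The run is open, so emit a `<polyline>` with points (Y-flipped): 88.7849,57.4172 84.1727,82.2797 77.6306,105.0987 75.3120,113.2736.

Run 6: the run's S867 means `#000000` (cut). The run is open, so emit a `<polyline>` with points (Y-flipped): 17.1024,98.7166 29.7791,71.4509 45.8100,56.3796 65.1952,53.5027.

Run 7: the run's S867 means `#000000` (cut). The run is open, so emit a `<polyline>` with points (Y-flipped): 52.9070,60.8438 41.6902,77.2465 38.9885,83.7245 33.0571,79.9475.

Run 8: power S562 maps to stroke `#ff0000` (score). The run returns to its start, so emit a `<polygon>` with points (Y-flipped): 33.5056,71.3143 27.1213,60.2564 14.3527,60.2564 7.9684,71.3143 14.3527,82.3722 27.1213,82.3722.

<svg xmlns="http://www.w3.org/2000/svg" width="103.2472mm" height="126.7437mm" viewBox="0 0 103.2472 126.7437">
  <polyline points="86.6370,47.7991 95.3771,46.7550 92.5648,41.6527 83.2485,35.1537" fill="none" stroke="#000000"/>
  <polygon points="49.1771,63.7049 82.7427,63.7049 82.7427,91.4217 49.1771,91.4217" fill="none" stroke="#ff0000"/>
  <polyline points="36.5843,57.2425 44.2497,78.3706 61.6968,84.4693 88.9257,75.5386" fill="none" stroke="#ff0000"/>
  <polyline points="87.3400,48.2330 67.8448,66.0600 54.0530,84.5398 45.9648,103.6724" fill="none" stroke="#ff0000"/>
  <polyline points="88.7849,57.4172 84.1727,82.2797 77.6306,105.0987 75.3120,113.2736" fill="none" stroke="#000000"/>
  <polyline points="17.1024,98.7166 29.7791,71.4509 45.8100,56.3796 65.1952,53.5027" fill="none" stroke="#000000"/>
  <polyline points="52.9070,60.8438 41.6902,77.2465 38.9885,83.7245 33.0571,79.9475" fill="none" stroke="#000000"/>
  <polygon points="33.5056,71.3143 27.1213,60.2564 14.3527,60.2564 7.9684,71.3143 14.3527,82.3722 27.1213,82.3722" fill="none" stroke="#ff0000"/>
</svg>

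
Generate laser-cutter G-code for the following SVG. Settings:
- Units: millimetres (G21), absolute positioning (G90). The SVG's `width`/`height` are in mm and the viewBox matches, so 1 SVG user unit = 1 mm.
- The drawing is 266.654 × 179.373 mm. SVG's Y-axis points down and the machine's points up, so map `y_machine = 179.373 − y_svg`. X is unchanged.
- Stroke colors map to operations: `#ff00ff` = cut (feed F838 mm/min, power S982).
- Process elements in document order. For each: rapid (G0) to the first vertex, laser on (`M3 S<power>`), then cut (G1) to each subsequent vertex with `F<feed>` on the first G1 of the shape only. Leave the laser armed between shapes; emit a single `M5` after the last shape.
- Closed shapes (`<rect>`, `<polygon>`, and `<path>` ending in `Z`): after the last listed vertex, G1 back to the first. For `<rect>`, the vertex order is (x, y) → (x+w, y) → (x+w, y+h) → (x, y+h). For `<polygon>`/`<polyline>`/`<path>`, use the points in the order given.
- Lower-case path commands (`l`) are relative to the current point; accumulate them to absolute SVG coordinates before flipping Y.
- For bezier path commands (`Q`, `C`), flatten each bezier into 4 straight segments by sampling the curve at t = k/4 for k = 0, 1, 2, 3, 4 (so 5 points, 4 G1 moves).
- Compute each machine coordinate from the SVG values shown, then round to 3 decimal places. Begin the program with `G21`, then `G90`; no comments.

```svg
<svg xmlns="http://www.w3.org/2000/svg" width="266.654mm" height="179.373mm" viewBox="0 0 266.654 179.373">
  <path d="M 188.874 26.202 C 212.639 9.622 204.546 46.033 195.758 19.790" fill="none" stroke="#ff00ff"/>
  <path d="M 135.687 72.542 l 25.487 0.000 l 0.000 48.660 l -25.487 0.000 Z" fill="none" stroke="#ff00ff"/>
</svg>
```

G21
G90
G0 X188.874 Y153.171
M3 S982
G1 X201.211 Y157.477 F838
G1 X204.523 Y152.753
G1 X201.732 Y149.841
G1 X195.758 Y159.583
G0 X135.687 Y106.831
M3 S982
G1 X161.174 Y106.831 F838
G1 X161.174 Y58.171
G1 X135.687 Y58.171
G1 X135.687 Y106.831
M5

Since the viewBox matches the mm dimensions, user units are millimetres directly. The only transform is the Y-flip y_m = 179.373 − y_svg.

Shape 1 is a cubic bezier drawn with `<path>`. Its stroke #ff00ff means cut at S982, F838. After flipping Y the toolpath is (188.874,153.171) → (201.211,157.477) → (204.523,152.753) → (201.732,149.841) → (195.758,159.583).

Shape 2 is a rectangle drawn with `<path>`. Its stroke #ff00ff means cut at S982, F838. After flipping Y the toolpath is (135.687,106.831) → (161.174,106.831) → (161.174,58.171) → (135.687,58.171) → (135.687,106.831), returning to the start.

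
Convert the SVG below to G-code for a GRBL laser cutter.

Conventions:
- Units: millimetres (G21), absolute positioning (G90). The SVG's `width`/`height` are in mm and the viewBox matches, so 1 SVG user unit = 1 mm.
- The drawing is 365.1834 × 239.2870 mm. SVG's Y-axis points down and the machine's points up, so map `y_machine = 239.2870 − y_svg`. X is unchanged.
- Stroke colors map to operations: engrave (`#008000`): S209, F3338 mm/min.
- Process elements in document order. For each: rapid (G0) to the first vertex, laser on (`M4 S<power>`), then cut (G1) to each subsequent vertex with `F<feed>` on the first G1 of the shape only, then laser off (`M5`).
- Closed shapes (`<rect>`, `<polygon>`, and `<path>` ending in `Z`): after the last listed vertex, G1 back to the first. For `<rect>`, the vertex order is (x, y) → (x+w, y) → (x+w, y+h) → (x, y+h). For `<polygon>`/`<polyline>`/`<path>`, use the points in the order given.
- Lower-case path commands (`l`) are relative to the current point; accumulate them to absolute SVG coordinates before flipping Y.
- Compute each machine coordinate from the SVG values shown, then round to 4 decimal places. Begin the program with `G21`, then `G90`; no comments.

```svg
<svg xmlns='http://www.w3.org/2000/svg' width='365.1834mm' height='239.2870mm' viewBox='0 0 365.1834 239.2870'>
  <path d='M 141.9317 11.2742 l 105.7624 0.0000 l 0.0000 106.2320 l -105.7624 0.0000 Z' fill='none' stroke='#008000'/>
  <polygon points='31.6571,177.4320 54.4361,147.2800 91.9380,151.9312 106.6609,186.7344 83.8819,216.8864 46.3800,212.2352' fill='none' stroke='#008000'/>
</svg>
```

Since the viewBox matches the mm dimensions, user units are millimetres directly. The only transform is the Y-flip y_m = 239.2870 − y_svg.

Shape 1 is a rectangle drawn with `<path>`. Its stroke #008000 means engrave at S209, F3338. After flipping Y the toolpath is (141.9317,228.0128) → (247.6941,228.0128) → (247.6941,121.7808) → (141.9317,121.7808) → (141.9317,228.0128), returning to the start.

Shape 2 is a regular polygon drawn with `<polygon>`. Its stroke #008000 means engrave at S209, F3338. After flipping Y the toolpath is (31.6571,61.8550) → (54.4361,92.0070) → (91.9380,87.3558) → (106.6609,52.5526) → (83.8819,22.4006) → (46.3800,27.0518) → (31.6571,61.8550), returning to the start.

G21
G90
G0 X141.9317 Y228.0128
M4 S209
G1 X247.6941 Y228.0128 F3338
G1 X247.6941 Y121.7808
G1 X141.9317 Y121.7808
G1 X141.9317 Y228.0128
M5
G0 X31.6571 Y61.8550
M4 S209
G1 X54.4361 Y92.0070 F3338
G1 X91.9380 Y87.3558
G1 X106.6609 Y52.5526
G1 X83.8819 Y22.4006
G1 X46.3800 Y27.0518
G1 X31.6571 Y61.8550
M5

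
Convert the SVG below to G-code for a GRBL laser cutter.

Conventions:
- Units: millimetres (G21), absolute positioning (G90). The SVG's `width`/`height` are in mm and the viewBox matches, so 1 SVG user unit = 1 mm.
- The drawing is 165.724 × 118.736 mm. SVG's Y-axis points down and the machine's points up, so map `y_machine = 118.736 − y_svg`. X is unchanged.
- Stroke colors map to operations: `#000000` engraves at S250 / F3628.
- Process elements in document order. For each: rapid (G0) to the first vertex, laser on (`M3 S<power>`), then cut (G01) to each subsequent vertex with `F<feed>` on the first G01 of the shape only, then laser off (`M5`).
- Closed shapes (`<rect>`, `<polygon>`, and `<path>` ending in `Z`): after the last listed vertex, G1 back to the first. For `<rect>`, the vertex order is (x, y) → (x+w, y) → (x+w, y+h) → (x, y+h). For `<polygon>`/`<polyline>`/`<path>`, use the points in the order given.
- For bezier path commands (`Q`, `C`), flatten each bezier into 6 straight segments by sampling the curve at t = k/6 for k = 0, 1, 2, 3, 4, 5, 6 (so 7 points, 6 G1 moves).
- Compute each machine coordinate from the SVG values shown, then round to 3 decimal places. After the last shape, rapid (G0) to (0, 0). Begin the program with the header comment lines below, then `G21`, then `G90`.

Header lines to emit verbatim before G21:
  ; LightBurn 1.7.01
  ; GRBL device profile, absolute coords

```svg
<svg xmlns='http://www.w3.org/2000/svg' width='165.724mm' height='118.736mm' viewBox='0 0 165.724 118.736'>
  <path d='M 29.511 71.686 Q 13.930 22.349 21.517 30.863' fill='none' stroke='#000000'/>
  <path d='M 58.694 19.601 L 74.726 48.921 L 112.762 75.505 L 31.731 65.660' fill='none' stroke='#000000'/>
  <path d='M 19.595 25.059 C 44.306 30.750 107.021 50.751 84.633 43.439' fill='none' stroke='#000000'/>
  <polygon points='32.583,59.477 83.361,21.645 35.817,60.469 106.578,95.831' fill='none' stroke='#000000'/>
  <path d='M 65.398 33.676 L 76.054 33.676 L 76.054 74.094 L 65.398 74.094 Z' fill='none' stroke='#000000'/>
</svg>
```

; LightBurn 1.7.01
; GRBL device profile, absolute coords
G21
G90
G0 X29.511 Y47.050
M3 S250
G01 X24.961 Y61.889 F3628
G01 X21.698 Y73.513
G01 X19.722 Y81.924
G01 X19.033 Y87.121
G01 X19.632 Y89.104
G01 X21.517 Y87.873
M5
G0 X58.694 Y99.135
M3 S250
G01 X74.726 Y69.815 F3628
G01 X112.762 Y43.231
G01 X31.731 Y53.076
M5
G0 X19.595 Y93.677
M3 S250
G01 X34.548 Y89.832 F3628
G01 X52.414 Y84.758
G01 X69.776 Y79.611
G01 X83.213 Y75.548
G01 X89.305 Y73.724
G01 X84.633 Y75.297
M5
G0 X32.583 Y59.259
M3 S250
G01 X83.361 Y97.091 F3628
G01 X35.817 Y58.267
G01 X106.578 Y22.905
G01 X32.583 Y59.259
M5
G0 X65.398 Y85.060
M3 S250
G01 X76.054 Y85.060 F3628
G01 X76.054 Y44.642
G01 X65.398 Y44.642
G01 X65.398 Y85.060
M5
G0 X0.000 Y0.000

viewBox `0 0 165.724 118.736` with mm width/height → 1 unit = 1 mm. Flip: y_m = 118.736 − y_svg.

**Shape 1** — `<path>` quadratic bezier, stroke `#000000` → engrave (S250, F3628). Control points (SVG): P0=(29.511,71.686), P1=(13.930,22.349), P2=(21.517,30.863); sampled at t=k/6. Machine vertices: (29.511,47.050) → (24.961,61.889) → (21.698,73.513) → (19.722,81.924) → (19.033,87.121) → (19.632,89.104) → (21.517,87.873). Open path.

**Shape 2** — `<path>` open polyline, stroke `#000000` → engrave (S250, F3628). Machine vertices: (58.694,99.135) → (74.726,69.815) → (112.762,43.231) → (31.731,53.076). Open path.

**Shape 3** — `<path>` cubic bezier, stroke `#000000` → engrave (S250, F3628). Control points (SVG): P0=(19.595,25.059), P1=(44.306,30.750), P2=(107.021,50.751), P3=(84.633,43.439); sampled at t=k/6. Machine vertices: (19.595,93.677) → (34.548,89.832) → (52.414,84.758) → (69.776,79.611) → (83.213,75.548) → (89.305,73.724) → (84.633,75.297). Open path.

**Shape 4** — `<polygon>` closed polygon, stroke `#000000` → engrave (S250, F3628). Machine vertices: (32.583,59.259) → (83.361,97.091) → (35.817,58.267) → (106.578,22.905) → (32.583,59.259). Closed: final G1 returns to the first vertex.

**Shape 5** — `<path>` rectangle, stroke `#000000` → engrave (S250, F3628). Machine vertices: (65.398,85.060) → (76.054,85.060) → (76.054,44.642) → (65.398,44.642) → (65.398,85.060). Closed: final G1 returns to the first vertex.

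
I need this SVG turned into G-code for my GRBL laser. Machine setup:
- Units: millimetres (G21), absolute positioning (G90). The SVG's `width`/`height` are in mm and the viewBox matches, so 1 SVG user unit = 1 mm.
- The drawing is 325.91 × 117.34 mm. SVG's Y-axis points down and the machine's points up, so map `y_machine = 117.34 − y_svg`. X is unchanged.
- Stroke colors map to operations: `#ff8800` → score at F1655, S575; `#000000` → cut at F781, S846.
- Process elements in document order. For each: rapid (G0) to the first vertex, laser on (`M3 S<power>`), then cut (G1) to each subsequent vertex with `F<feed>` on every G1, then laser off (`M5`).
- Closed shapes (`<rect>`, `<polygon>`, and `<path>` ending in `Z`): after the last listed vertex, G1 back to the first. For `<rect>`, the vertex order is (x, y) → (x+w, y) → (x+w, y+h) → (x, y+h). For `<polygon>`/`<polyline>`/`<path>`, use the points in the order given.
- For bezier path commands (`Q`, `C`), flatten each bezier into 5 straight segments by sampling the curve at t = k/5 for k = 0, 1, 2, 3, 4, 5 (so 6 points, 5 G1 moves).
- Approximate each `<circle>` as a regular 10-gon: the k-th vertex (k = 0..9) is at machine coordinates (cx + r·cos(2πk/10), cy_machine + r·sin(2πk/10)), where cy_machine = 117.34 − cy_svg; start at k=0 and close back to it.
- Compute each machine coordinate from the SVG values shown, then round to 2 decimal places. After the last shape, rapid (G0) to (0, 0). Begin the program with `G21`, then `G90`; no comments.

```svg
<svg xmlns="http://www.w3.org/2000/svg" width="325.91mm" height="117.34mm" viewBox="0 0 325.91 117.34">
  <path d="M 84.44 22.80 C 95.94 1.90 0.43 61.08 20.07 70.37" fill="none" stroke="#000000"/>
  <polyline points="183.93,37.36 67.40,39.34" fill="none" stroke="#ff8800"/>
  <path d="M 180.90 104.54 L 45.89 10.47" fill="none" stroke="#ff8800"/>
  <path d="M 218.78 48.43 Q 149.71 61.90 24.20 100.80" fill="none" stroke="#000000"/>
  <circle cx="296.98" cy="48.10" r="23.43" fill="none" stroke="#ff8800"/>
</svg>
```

G21
G90
G0 X84.44 Y94.54
M3 S846
G1 X80.28 Y98.51 F781
G1 X61.09 Y89.50 F781
G1 X37.56 Y73.75 F781
G1 X20.33 Y57.49 F781
G1 X20.07 Y46.97 F781
M5
G0 X183.93 Y79.98
M3 S575
G1 X67.40 Y78.00 F1655
M5
G0 X180.90 Y12.80
M3 S575
G1 X45.89 Y106.87 F1655
M5
G0 X218.78 Y68.91
M3 S846
G1 X188.89 Y62.50 F781
G1 X154.49 Y54.07 F781
G1 X115.58 Y43.59 F781
G1 X72.15 Y31.08 F781
G1 X24.20 Y16.54 F781
M5
G0 X320.41 Y69.24
M3 S575
G1 X315.94 Y83.01 F1655
G1 X304.22 Y91.52 F1655
G1 X289.74 Y91.52 F1655
G1 X278.02 Y83.01 F1655
G1 X273.55 Y69.24 F1655
G1 X278.02 Y55.47 F1655
G1 X289.74 Y46.96 F1655
G1 X304.22 Y46.96 F1655
G1 X315.94 Y55.47 F1655
G1 X320.41 Y69.24 F1655
M5
G0 X0.00 Y0.00

viewBox `0 0 325.91 117.34` with mm width/height → 1 unit = 1 mm. Flip: y_m = 117.34 − y_svg.

**Shape 1** — `<path>` cubic bezier, stroke `#000000` → cut (S846, F781). Control points (SVG): P0=(84.44,22.80), P1=(95.94,1.90), P2=(0.43,61.08), P3=(20.07,70.37); sampled at t=k/5. Machine vertices: (84.44,94.54) → (80.28,98.51) → (61.09,89.50) → (37.56,73.75) → (20.33,57.49) → (20.07,46.97). Open path.

**Shape 2** — `<polyline>` line segment, stroke `#ff8800` → score (S575, F1655). Machine vertices: (183.93,79.98) → (67.40,78.00). Open path.

**Shape 3** — `<path>` line segment, stroke `#ff8800` → score (S575, F1655). Machine vertices: (180.90,12.80) → (45.89,106.87). Open path.

**Shape 4** — `<path>` quadratic bezier, stroke `#000000` → cut (S846, F781). Control points (SVG): P0=(218.78,48.43), P1=(149.71,61.90), P2=(24.20,100.80); sampled at t=k/5. Machine vertices: (218.78,68.91) → (188.89,62.50) → (154.49,54.07) → (115.58,43.59) → (72.15,31.08) → (24.20,16.54). Open path.

**Shape 5** — `<circle>` circle, stroke `#ff8800` → score (S575, F1655). Machine vertices: (320.41,69.24) → (315.94,83.01) → (304.22,91.52) → (289.74,91.52) → (278.02,83.01) → (273.55,69.24) → (278.02,55.47) → (289.74,46.96) → (304.22,46.96) → (315.94,55.47) → (320.41,69.24). Closed: final G1 returns to the first vertex.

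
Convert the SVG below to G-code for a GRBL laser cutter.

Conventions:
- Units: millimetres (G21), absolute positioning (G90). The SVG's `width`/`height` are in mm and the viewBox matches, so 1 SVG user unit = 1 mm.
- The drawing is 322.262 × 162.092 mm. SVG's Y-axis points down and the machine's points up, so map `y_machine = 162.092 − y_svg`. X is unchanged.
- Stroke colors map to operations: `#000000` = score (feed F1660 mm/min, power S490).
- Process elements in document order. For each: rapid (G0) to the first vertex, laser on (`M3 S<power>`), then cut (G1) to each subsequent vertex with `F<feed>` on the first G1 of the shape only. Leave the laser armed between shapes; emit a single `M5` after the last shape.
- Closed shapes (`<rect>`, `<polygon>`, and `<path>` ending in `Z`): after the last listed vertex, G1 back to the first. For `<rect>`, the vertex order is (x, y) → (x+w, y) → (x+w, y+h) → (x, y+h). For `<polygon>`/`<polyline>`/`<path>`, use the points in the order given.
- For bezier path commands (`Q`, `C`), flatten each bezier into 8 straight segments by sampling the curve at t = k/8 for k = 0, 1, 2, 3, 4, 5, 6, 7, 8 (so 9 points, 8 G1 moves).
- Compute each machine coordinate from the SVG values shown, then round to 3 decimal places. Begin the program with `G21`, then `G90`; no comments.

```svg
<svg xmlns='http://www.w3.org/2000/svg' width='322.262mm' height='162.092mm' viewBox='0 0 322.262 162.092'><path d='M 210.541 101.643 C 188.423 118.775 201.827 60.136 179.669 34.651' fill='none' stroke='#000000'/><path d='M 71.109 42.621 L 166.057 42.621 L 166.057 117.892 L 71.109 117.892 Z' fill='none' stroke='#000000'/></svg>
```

Since the viewBox matches the mm dimensions, user units are millimetres directly. The only transform is the Y-flip y_m = 162.092 − y_svg.

Shape 1 is a cubic bezier drawn with `<path>`. Its stroke #000000 means score at S490, F1660. After flipping Y the toolpath is (210.541,60.449) → (203.773,57.364) → (199.502,60.105) → (196.896,67.397) → (195.120,77.964) → (193.343,90.528) → (190.730,103.813) → (186.450,116.543) → (179.669,127.441).

Shape 2 is a rectangle drawn with `<path>`. Its stroke #000000 means score at S490, F1660. After flipping Y the toolpath is (71.109,119.471) → (166.057,119.471) → (166.057,44.200) → (71.109,44.200) → (71.109,119.471), returning to the start.

G21
G90
G0 X210.541 Y60.449
M3 S490
G1 X203.773 Y57.364 F1660
G1 X199.502 Y60.105
G1 X196.896 Y67.397
G1 X195.120 Y77.964
G1 X193.343 Y90.528
G1 X190.730 Y103.813
G1 X186.450 Y116.543
G1 X179.669 Y127.441
G0 X71.109 Y119.471
M3 S490
G1 X166.057 Y119.471 F1660
G1 X166.057 Y44.200
G1 X71.109 Y44.200
G1 X71.109 Y119.471
M5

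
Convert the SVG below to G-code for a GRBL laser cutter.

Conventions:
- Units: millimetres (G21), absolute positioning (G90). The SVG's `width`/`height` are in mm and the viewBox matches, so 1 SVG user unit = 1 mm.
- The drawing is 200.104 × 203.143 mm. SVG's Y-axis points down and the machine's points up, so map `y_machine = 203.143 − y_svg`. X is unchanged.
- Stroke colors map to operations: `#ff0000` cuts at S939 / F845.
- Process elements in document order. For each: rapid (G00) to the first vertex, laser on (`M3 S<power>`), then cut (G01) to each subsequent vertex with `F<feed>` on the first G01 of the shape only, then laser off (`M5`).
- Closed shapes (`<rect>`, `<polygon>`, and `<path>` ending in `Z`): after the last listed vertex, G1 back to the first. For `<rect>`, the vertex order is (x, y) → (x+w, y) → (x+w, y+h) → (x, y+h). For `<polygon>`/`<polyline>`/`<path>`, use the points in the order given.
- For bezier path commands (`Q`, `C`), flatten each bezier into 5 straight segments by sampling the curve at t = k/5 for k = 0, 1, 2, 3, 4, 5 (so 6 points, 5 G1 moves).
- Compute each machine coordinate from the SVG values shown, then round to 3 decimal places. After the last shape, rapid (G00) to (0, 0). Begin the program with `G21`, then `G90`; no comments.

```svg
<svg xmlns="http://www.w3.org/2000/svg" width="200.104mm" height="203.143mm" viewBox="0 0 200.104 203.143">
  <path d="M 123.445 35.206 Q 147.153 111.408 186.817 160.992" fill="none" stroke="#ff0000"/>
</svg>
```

G21
G90
G00 X123.445 Y167.937
M3 S939
G01 X133.566 Y138.521 F845
G01 X144.964 Y111.234
G01 X157.639 Y86.077
G01 X171.590 Y63.049
G01 X186.817 Y42.151
M5
G00 X0.000 Y0.000

viewBox `0 0 200.104 203.143` with mm width/height → 1 unit = 1 mm. Flip: y_m = 203.143 − y_svg.

**Shape 1** — `<path>` quadratic bezier, stroke `#ff0000` → cut (S939, F845). Control points (SVG): P0=(123.445,35.206), P1=(147.153,111.408), P2=(186.817,160.992); sampled at t=k/5. Machine vertices: (123.445,167.937) → (133.566,138.521) → (144.964,111.234) → (157.639,86.077) → (171.590,63.049) → (186.817,42.151). Open path.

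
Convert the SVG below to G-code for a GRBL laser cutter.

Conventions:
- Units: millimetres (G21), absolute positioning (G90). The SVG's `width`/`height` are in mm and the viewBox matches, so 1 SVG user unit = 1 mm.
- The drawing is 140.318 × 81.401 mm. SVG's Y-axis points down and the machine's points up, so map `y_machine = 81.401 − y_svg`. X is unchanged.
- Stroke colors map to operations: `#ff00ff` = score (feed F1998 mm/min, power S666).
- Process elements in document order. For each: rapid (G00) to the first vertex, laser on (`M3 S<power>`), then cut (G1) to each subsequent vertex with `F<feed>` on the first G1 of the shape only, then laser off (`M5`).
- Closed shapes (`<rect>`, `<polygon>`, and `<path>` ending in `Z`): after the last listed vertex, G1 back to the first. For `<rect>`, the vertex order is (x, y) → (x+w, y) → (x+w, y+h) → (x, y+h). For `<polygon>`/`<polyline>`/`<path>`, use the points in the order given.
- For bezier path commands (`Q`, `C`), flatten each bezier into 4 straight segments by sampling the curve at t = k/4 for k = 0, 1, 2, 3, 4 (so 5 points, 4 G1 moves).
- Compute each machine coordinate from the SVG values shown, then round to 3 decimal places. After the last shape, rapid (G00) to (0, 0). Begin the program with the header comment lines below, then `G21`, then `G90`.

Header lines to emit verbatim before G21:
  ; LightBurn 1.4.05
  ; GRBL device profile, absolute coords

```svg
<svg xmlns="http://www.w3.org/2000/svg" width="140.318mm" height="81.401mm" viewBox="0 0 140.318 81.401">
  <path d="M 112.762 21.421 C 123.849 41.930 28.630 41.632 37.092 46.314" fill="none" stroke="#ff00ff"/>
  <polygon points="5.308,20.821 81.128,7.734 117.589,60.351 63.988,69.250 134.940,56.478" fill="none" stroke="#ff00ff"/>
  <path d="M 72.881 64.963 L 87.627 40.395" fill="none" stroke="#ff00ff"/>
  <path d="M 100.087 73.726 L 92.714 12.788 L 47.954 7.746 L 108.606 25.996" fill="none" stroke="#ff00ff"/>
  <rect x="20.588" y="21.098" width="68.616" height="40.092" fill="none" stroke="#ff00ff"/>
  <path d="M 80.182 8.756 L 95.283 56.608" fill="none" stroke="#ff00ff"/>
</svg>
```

1 u = 1 mm; y_m = 81.401 − y.

[1] `<path>` cubic bezier, #ff00ff→score S666 F1998: (112.762,59.980) → (104.426,48.097) → (75.911,41.598) → (46.905,38.068) → (37.092,35.087)

[2] `<polygon>` closed polygon, #ff00ff→score S666 F1998: (5.308,60.580) → (81.128,73.667) → (117.589,21.050) → (63.988,12.151) → (134.940,24.923) → (5.308,60.580) (closed)

[3] `<path>` line segment, #ff00ff→score S666 F1998: (72.881,16.438) → (87.627,41.006)

[4] `<path>` open polyline, #ff00ff→score S666 F1998: (100.087,7.675) → (92.714,68.613) → (47.954,73.655) → (108.606,55.405)

[5] `<rect>` rectangle, #ff00ff→score S666 F1998: (20.588,60.303) → (89.204,60.303) → (89.204,20.211) → (20.588,20.211) → (20.588,60.303) (closed)

[6] `<path>` line segment, #ff00ff→score S666 F1998: (80.182,72.645) → (95.283,24.793)

; LightBurn 1.4.05
; GRBL device profile, absolute coords
G21
G90
G00 X112.762 Y59.980
M3 S666
G1 X104.426 Y48.097 F1998
G1 X75.911 Y41.598
G1 X46.905 Y38.068
G1 X37.092 Y35.087
M5
G00 X5.308 Y60.580
M3 S666
G1 X81.128 Y73.667 F1998
G1 X117.589 Y21.050
G1 X63.988 Y12.151
G1 X134.940 Y24.923
G1 X5.308 Y60.580
M5
G00 X72.881 Y16.438
M3 S666
G1 X87.627 Y41.006 F1998
M5
G00 X100.087 Y7.675
M3 S666
G1 X92.714 Y68.613 F1998
G1 X47.954 Y73.655
G1 X108.606 Y55.405
M5
G00 X20.588 Y60.303
M3 S666
G1 X89.204 Y60.303 F1998
G1 X89.204 Y20.211
G1 X20.588 Y20.211
G1 X20.588 Y60.303
M5
G00 X80.182 Y72.645
M3 S666
G1 X95.283 Y24.793 F1998
M5
G00 X0.000 Y0.000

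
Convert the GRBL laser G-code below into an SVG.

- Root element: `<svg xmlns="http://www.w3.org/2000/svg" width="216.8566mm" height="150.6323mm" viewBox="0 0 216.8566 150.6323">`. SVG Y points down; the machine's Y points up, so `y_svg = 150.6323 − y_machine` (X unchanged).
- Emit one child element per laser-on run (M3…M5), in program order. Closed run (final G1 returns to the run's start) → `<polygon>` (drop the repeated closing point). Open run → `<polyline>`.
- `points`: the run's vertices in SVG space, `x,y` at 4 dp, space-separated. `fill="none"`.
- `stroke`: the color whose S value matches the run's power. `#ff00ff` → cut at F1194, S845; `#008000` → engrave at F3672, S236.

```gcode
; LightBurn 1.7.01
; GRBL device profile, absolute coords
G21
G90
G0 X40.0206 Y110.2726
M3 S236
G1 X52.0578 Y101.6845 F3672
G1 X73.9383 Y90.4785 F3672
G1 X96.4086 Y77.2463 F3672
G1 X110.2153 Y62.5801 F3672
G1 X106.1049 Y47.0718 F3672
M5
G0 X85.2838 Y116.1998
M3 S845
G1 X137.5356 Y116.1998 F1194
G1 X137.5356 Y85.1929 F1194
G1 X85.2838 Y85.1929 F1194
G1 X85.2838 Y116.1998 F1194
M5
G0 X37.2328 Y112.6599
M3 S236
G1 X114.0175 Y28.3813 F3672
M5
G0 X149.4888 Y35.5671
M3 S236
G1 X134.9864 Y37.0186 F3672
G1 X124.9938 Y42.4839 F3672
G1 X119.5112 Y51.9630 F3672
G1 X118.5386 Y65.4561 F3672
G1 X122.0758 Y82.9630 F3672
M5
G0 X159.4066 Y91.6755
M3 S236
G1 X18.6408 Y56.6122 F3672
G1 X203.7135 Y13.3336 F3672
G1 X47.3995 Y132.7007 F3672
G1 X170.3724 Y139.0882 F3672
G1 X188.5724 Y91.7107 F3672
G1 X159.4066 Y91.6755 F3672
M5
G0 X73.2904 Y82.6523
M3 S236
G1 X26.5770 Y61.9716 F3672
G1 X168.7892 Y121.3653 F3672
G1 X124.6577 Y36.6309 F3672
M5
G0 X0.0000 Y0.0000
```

<svg xmlns="http://www.w3.org/2000/svg" width="216.8566mm" height="150.6323mm" viewBox="0 0 216.8566 150.6323">
  <polyline points="40.0206,40.3597 52.0578,48.9478 73.9383,60.1538 96.4086,73.3860 110.2153,88.0522 106.1049,103.5605" fill="none" stroke="#008000"/>
  <polygon points="85.2838,34.4325 137.5356,34.4325 137.5356,65.4394 85.2838,65.4394" fill="none" stroke="#ff00ff"/>
  <polyline points="37.2328,37.9724 114.0175,122.2510" fill="none" stroke="#008000"/>
  <polyline points="149.4888,115.0652 134.9864,113.6137 124.9938,108.1484 119.5112,98.6693 118.5386,85.1762 122.0758,67.6693" fill="none" stroke="#008000"/>
  <polygon points="159.4066,58.9568 18.6408,94.0201 203.7135,137.2987 47.3995,17.9316 170.3724,11.5441 188.5724,58.9216" fill="none" stroke="#008000"/>
  <polyline points="73.2904,67.9800 26.5770,88.6607 168.7892,29.2670 124.6577,114.0014" fill="none" stroke="#008000"/>
</svg>

y_svg = 150.6323 − y_m.

[1] S236→`#008000` (engrave); open run; points: 40.0206,40.3597 52.0578,48.9478 73.9383,60.1538 96.4086,73.3860 110.2153,88.0522 106.1049,103.5605

[2] S845→`#ff00ff` (cut); closed run; points: 85.2838,34.4325 137.5356,34.4325 137.5356,65.4394 85.2838,65.4394

[3] S236→`#008000` (engrave); open run; points: 37.2328,37.9724 114.0175,122.2510

[4] S236→`#008000` (engrave); open run; points: 149.4888,115.0652 134.9864,113.6137 124.9938,108.1484 119.5112,98.6693 118.5386,85.1762 122.0758,67.6693

[5] S236→`#008000` (engrave); closed run; points: 159.4066,58.9568 18.6408,94.0201 203.7135,137.2987 47.3995,17.9316 170.3724,11.5441 188.5724,58.9216

[6] S236→`#008000` (engrave); open run; points: 73.2904,67.9800 26.5770,88.6607 168.7892,29.2670 124.6577,114.0014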